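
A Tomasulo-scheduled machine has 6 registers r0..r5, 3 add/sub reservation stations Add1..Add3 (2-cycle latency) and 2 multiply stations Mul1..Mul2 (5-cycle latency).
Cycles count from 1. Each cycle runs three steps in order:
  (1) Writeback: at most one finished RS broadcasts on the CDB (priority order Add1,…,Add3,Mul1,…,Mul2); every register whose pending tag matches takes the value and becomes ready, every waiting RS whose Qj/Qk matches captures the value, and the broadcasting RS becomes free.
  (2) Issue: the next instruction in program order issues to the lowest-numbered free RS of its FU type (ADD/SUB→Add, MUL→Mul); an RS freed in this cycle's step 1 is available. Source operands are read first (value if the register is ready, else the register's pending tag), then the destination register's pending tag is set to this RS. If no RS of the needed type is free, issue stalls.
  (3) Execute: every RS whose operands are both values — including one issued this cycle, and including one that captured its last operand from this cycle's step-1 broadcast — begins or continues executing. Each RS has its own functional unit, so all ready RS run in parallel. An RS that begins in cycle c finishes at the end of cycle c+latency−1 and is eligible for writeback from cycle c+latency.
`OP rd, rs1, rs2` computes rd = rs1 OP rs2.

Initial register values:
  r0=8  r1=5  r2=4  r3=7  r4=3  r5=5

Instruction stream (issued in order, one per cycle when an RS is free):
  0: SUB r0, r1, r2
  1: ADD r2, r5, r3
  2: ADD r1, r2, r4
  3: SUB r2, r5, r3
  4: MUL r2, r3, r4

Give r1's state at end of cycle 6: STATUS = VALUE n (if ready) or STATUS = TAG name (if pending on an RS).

cycle 1: issue SUB r0<-Add1 // r0:Add1,r1:5,r2:4,r3:7,r4:3,r5:5
cycle 2: issue ADD r2<-Add2 // r0:Add1,r1:5,r2:Add2,r3:7,r4:3,r5:5
cycle 3: CDB Add1=1; issue ADD r1<-Add1 // r0:1,r1:Add1,r2:Add2,r3:7,r4:3,r5:5
cycle 4: CDB Add2=12; issue SUB r2<-Add2 // r0:1,r1:Add1,r2:Add2,r3:7,r4:3,r5:5
cycle 5: issue MUL r2<-Mul1 // r0:1,r1:Add1,r2:Mul1,r3:7,r4:3,r5:5
cycle 6: CDB Add1=15 // r0:1,r1:15,r2:Mul1,r3:7,r4:3,r5:5

STATUS = VALUE 15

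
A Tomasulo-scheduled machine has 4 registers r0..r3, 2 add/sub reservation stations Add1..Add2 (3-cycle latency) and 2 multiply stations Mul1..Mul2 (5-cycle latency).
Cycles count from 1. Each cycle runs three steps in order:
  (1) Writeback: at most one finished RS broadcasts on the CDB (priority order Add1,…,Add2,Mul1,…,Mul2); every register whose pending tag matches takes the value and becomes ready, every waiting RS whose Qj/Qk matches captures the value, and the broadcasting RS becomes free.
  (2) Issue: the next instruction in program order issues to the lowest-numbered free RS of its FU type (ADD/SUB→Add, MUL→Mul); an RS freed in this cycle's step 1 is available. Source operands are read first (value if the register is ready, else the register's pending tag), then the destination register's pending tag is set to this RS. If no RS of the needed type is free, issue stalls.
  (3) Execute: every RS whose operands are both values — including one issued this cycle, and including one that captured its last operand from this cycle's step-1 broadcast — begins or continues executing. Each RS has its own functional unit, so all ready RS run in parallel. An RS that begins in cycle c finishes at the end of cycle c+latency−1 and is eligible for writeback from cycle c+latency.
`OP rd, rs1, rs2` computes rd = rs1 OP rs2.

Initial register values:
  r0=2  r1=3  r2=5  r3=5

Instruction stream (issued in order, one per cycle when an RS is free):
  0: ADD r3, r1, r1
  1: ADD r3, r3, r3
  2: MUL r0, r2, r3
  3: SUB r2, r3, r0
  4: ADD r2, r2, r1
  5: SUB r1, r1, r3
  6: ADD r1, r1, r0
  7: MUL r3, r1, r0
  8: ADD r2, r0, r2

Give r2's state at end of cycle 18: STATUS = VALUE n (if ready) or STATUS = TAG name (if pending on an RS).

cycle 1: issue ADD r3<-Add1 // r0:2,r1:3,r2:5,r3:Add1
cycle 2: issue ADD r3<-Add2 // r0:2,r1:3,r2:5,r3:Add2
cycle 3: issue MUL r0<-Mul1 // r0:Mul1,r1:3,r2:5,r3:Add2
cycle 4: CDB Add1=6; issue SUB r2<-Add1 // r0:Mul1,r1:3,r2:Add1,r3:Add2
cycle 5: stall // r0:Mul1,r1:3,r2:Add1,r3:Add2
cycle 6: stall // r0:Mul1,r1:3,r2:Add1,r3:Add2
cycle 7: CDB Add2=12; issue ADD r2<-Add2 // r0:Mul1,r1:3,r2:Add2,r3:12
cycle 8: stall // r0:Mul1,r1:3,r2:Add2,r3:12
cycle 9: stall // r0:Mul1,r1:3,r2:Add2,r3:12
cycle 10: stall // r0:Mul1,r1:3,r2:Add2,r3:12
cycle 11: stall // r0:Mul1,r1:3,r2:Add2,r3:12
cycle 12: CDB Mul1=60; stall // r0:60,r1:3,r2:Add2,r3:12
cycle 13: stall // r0:60,r1:3,r2:Add2,r3:12
cycle 14: stall // r0:60,r1:3,r2:Add2,r3:12
cycle 15: CDB Add1=-48; issue SUB r1<-Add1 // r0:60,r1:Add1,r2:Add2,r3:12
cycle 16: stall // r0:60,r1:Add1,r2:Add2,r3:12
cycle 17: stall // r0:60,r1:Add1,r2:Add2,r3:12
cycle 18: CDB Add1=-9; issue ADD r1<-Add1 // r0:60,r1:Add1,r2:Add2,r3:12

STATUS = TAG Add2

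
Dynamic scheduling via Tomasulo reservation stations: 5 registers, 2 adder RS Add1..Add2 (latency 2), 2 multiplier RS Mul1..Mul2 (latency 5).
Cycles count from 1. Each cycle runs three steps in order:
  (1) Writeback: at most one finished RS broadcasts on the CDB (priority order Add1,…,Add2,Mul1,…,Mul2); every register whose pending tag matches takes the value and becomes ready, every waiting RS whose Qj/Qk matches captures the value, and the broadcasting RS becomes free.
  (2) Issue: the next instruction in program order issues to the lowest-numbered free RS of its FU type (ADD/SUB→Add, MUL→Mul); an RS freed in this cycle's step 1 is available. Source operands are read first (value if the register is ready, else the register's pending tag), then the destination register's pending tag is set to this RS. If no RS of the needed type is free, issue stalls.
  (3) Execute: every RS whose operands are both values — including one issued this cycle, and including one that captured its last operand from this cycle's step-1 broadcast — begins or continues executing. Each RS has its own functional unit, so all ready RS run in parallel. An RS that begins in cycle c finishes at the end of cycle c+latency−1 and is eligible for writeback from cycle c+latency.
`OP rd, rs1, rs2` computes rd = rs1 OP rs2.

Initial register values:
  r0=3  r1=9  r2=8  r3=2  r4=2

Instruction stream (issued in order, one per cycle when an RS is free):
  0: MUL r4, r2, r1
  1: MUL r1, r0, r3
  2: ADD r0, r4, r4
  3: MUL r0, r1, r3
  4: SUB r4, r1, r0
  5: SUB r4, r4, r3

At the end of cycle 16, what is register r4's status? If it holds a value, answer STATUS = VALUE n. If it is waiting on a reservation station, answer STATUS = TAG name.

STATUS = VALUE -8

  c1: issue MUL r4<-Mul1  regs: r0:3,r1:9,r2:8,r3:2,r4:Mul1
  c2: issue MUL r1<-Mul2  regs: r0:3,r1:Mul2,r2:8,r3:2,r4:Mul1
  c3: issue ADD r0<-Add1  regs: r0:Add1,r1:Mul2,r2:8,r3:2,r4:Mul1
  c4: stall  regs: r0:Add1,r1:Mul2,r2:8,r3:2,r4:Mul1
  c5: stall  regs: r0:Add1,r1:Mul2,r2:8,r3:2,r4:Mul1
  c6: CDB Mul1=72; issue MUL r0<-Mul1  regs: r0:Mul1,r1:Mul2,r2:8,r3:2,r4:72
  c7: CDB Mul2=6; issue SUB r4<-Add2  regs: r0:Mul1,r1:6,r2:8,r3:2,r4:Add2
  c8: CDB Add1=144; issue SUB r4<-Add1  regs: r0:Mul1,r1:6,r2:8,r3:2,r4:Add1
  c9: -  regs: r0:Mul1,r1:6,r2:8,r3:2,r4:Add1
  c10: -  regs: r0:Mul1,r1:6,r2:8,r3:2,r4:Add1
  c11: -  regs: r0:Mul1,r1:6,r2:8,r3:2,r4:Add1
  c12: CDB Mul1=12  regs: r0:12,r1:6,r2:8,r3:2,r4:Add1
  c13: -  regs: r0:12,r1:6,r2:8,r3:2,r4:Add1
  c14: CDB Add2=-6  regs: r0:12,r1:6,r2:8,r3:2,r4:Add1
  c15: -  regs: r0:12,r1:6,r2:8,r3:2,r4:Add1
  c16: CDB Add1=-8  regs: r0:12,r1:6,r2:8,r3:2,r4:-8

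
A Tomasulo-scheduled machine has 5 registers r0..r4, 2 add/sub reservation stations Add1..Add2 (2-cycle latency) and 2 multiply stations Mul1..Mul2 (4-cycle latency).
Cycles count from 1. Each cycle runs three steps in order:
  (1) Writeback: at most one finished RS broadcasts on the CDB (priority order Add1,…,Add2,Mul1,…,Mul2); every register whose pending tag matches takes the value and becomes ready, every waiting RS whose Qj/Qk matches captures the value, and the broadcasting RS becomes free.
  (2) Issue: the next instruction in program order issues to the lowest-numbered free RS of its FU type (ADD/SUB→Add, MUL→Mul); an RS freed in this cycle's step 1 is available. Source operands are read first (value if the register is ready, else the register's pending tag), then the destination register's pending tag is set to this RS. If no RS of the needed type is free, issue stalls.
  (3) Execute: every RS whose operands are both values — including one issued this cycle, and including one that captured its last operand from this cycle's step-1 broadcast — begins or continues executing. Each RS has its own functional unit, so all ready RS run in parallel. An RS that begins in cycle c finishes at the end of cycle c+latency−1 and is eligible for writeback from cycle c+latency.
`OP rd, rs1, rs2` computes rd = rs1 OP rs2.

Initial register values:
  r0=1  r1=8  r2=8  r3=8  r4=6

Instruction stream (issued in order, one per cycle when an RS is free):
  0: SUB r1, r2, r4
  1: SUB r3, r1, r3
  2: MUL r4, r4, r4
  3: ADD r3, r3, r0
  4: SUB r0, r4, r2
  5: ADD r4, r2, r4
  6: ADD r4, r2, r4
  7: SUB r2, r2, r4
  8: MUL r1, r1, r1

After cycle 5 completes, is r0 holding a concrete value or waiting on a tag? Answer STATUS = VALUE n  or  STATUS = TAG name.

c1: issue SUB r1<-Add1 | r0:1,r1:Add1,r2:8,r3:8,r4:6
c2: issue SUB r3<-Add2 | r0:1,r1:Add1,r2:8,r3:Add2,r4:6
c3: CDB Add1=2; issue MUL r4<-Mul1 | r0:1,r1:2,r2:8,r3:Add2,r4:Mul1
c4: issue ADD r3<-Add1 | r0:1,r1:2,r2:8,r3:Add1,r4:Mul1
c5: CDB Add2=-6; issue SUB r0<-Add2 | r0:Add2,r1:2,r2:8,r3:Add1,r4:Mul1

STATUS = TAG Add2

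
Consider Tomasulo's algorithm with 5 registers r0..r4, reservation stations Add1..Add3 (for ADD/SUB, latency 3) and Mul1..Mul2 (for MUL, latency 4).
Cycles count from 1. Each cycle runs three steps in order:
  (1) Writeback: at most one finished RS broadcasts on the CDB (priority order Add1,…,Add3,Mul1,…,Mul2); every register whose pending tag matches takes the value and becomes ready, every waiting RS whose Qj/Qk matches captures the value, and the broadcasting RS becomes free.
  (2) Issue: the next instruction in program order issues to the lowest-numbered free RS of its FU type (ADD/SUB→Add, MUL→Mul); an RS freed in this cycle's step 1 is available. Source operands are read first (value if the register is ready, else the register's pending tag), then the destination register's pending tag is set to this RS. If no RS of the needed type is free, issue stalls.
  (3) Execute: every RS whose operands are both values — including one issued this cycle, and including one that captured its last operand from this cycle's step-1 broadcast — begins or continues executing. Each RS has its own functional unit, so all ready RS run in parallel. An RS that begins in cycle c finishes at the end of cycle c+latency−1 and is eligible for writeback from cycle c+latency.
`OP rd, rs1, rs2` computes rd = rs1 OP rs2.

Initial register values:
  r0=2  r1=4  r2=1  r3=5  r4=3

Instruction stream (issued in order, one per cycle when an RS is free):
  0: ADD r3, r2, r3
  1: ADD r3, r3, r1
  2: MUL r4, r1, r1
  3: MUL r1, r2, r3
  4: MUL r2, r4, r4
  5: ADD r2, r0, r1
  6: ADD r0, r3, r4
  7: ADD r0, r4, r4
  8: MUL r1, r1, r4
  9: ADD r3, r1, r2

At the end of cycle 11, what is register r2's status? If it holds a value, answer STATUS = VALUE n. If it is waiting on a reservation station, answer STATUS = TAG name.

cycle 1: issue ADD r3<-Add1 // r0:2,r1:4,r2:1,r3:Add1,r4:3
cycle 2: issue ADD r3<-Add2 // r0:2,r1:4,r2:1,r3:Add2,r4:3
cycle 3: issue MUL r4<-Mul1 // r0:2,r1:4,r2:1,r3:Add2,r4:Mul1
cycle 4: CDB Add1=6; issue MUL r1<-Mul2 // r0:2,r1:Mul2,r2:1,r3:Add2,r4:Mul1
cycle 5: stall // r0:2,r1:Mul2,r2:1,r3:Add2,r4:Mul1
cycle 6: stall // r0:2,r1:Mul2,r2:1,r3:Add2,r4:Mul1
cycle 7: CDB Add2=10; stall // r0:2,r1:Mul2,r2:1,r3:10,r4:Mul1
cycle 8: CDB Mul1=16; issue MUL r2<-Mul1 // r0:2,r1:Mul2,r2:Mul1,r3:10,r4:16
cycle 9: issue ADD r2<-Add1 // r0:2,r1:Mul2,r2:Add1,r3:10,r4:16
cycle 10: issue ADD r0<-Add2 // r0:Add2,r1:Mul2,r2:Add1,r3:10,r4:16
cycle 11: CDB Mul2=10; issue ADD r0<-Add3 // r0:Add3,r1:10,r2:Add1,r3:10,r4:16

STATUS = TAG Add1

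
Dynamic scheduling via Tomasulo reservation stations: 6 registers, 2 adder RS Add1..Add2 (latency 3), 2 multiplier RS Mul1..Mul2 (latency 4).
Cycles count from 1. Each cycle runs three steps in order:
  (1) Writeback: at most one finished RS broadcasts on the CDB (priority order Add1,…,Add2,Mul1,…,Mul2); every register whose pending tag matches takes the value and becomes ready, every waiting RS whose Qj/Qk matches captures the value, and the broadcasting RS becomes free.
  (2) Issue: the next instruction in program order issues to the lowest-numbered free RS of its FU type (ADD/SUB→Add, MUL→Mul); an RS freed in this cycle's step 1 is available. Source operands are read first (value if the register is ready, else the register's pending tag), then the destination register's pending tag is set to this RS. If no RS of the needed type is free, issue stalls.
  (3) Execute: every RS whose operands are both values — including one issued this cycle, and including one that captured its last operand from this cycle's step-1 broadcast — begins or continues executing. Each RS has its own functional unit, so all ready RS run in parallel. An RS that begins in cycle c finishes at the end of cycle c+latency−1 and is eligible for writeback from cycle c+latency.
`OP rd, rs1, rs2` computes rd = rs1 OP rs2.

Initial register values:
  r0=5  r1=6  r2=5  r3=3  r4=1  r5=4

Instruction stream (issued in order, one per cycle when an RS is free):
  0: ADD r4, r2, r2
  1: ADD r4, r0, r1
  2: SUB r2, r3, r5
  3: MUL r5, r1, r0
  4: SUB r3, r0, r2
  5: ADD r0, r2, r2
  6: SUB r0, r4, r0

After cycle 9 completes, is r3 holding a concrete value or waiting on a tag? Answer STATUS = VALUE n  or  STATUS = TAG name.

  c1: issue ADD r4<-Add1  regs: r0:5,r1:6,r2:5,r3:3,r4:Add1,r5:4
  c2: issue ADD r4<-Add2  regs: r0:5,r1:6,r2:5,r3:3,r4:Add2,r5:4
  c3: stall  regs: r0:5,r1:6,r2:5,r3:3,r4:Add2,r5:4
  c4: CDB Add1=10; issue SUB r2<-Add1  regs: r0:5,r1:6,r2:Add1,r3:3,r4:Add2,r5:4
  c5: CDB Add2=11; issue MUL r5<-Mul1  regs: r0:5,r1:6,r2:Add1,r3:3,r4:11,r5:Mul1
  c6: issue SUB r3<-Add2  regs: r0:5,r1:6,r2:Add1,r3:Add2,r4:11,r5:Mul1
  c7: CDB Add1=-1; issue ADD r0<-Add1  regs: r0:Add1,r1:6,r2:-1,r3:Add2,r4:11,r5:Mul1
  c8: stall  regs: r0:Add1,r1:6,r2:-1,r3:Add2,r4:11,r5:Mul1
  c9: CDB Mul1=30; stall  regs: r0:Add1,r1:6,r2:-1,r3:Add2,r4:11,r5:30

STATUS = TAG Add2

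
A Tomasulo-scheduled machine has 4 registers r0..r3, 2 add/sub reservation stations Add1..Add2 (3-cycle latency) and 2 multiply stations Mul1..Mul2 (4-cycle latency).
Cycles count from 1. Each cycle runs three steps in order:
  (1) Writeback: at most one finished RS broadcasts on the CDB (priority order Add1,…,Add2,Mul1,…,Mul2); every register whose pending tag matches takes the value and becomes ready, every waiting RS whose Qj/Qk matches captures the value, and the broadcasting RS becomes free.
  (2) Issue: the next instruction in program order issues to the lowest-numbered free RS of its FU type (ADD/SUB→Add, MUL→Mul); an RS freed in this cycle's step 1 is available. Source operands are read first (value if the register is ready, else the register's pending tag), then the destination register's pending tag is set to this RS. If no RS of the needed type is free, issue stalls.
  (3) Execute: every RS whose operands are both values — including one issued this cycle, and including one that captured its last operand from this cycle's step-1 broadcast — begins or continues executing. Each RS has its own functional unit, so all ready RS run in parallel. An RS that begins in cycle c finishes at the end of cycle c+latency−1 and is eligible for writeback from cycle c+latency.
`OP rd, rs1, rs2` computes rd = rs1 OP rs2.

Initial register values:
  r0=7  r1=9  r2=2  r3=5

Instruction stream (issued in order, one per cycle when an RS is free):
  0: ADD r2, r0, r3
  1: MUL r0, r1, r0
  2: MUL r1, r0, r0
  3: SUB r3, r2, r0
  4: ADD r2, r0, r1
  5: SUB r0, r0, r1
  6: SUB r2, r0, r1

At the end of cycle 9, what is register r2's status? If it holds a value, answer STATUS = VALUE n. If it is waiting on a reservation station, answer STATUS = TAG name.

cycle 1: issue ADD r2<-Add1 // r0:7,r1:9,r2:Add1,r3:5
cycle 2: issue MUL r0<-Mul1 // r0:Mul1,r1:9,r2:Add1,r3:5
cycle 3: issue MUL r1<-Mul2 // r0:Mul1,r1:Mul2,r2:Add1,r3:5
cycle 4: CDB Add1=12; issue SUB r3<-Add1 // r0:Mul1,r1:Mul2,r2:12,r3:Add1
cycle 5: issue ADD r2<-Add2 // r0:Mul1,r1:Mul2,r2:Add2,r3:Add1
cycle 6: CDB Mul1=63; stall // r0:63,r1:Mul2,r2:Add2,r3:Add1
cycle 7: stall // r0:63,r1:Mul2,r2:Add2,r3:Add1
cycle 8: stall // r0:63,r1:Mul2,r2:Add2,r3:Add1
cycle 9: CDB Add1=-51; issue SUB r0<-Add1 // r0:Add1,r1:Mul2,r2:Add2,r3:-51

STATUS = TAG Add2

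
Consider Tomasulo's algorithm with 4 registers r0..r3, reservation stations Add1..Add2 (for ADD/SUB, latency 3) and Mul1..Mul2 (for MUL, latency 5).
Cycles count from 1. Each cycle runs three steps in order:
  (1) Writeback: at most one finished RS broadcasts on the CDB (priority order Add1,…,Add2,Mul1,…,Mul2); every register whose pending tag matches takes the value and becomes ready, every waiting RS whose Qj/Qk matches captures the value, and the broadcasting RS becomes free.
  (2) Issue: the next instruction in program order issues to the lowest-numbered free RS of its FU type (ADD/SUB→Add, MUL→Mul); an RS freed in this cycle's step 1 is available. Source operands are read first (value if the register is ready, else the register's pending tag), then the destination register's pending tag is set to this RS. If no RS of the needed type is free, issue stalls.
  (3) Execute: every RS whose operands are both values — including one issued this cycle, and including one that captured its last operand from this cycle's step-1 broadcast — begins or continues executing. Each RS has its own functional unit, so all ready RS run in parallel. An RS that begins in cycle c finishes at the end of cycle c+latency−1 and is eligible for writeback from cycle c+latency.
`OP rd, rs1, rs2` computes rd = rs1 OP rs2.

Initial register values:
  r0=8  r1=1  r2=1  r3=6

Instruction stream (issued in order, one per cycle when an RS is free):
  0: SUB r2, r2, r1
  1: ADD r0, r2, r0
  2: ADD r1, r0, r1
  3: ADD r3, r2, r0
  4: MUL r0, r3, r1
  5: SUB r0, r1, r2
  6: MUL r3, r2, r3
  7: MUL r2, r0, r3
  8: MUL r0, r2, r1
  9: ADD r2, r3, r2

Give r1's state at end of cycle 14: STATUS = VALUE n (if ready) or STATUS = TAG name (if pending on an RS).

  c1: issue SUB r2<-Add1  regs: r0:8,r1:1,r2:Add1,r3:6
  c2: issue ADD r0<-Add2  regs: r0:Add2,r1:1,r2:Add1,r3:6
  c3: stall  regs: r0:Add2,r1:1,r2:Add1,r3:6
  c4: CDB Add1=0; issue ADD r1<-Add1  regs: r0:Add2,r1:Add1,r2:0,r3:6
  c5: stall  regs: r0:Add2,r1:Add1,r2:0,r3:6
  c6: stall  regs: r0:Add2,r1:Add1,r2:0,r3:6
  c7: CDB Add2=8; issue ADD r3<-Add2  regs: r0:8,r1:Add1,r2:0,r3:Add2
  c8: issue MUL r0<-Mul1  regs: r0:Mul1,r1:Add1,r2:0,r3:Add2
  c9: stall  regs: r0:Mul1,r1:Add1,r2:0,r3:Add2
  c10: CDB Add1=9; issue SUB r0<-Add1  regs: r0:Add1,r1:9,r2:0,r3:Add2
  c11: CDB Add2=8; issue MUL r3<-Mul2  regs: r0:Add1,r1:9,r2:0,r3:Mul2
  c12: stall  regs: r0:Add1,r1:9,r2:0,r3:Mul2
  c13: CDB Add1=9; stall  regs: r0:9,r1:9,r2:0,r3:Mul2
  c14: stall  regs: r0:9,r1:9,r2:0,r3:Mul2

STATUS = VALUE 9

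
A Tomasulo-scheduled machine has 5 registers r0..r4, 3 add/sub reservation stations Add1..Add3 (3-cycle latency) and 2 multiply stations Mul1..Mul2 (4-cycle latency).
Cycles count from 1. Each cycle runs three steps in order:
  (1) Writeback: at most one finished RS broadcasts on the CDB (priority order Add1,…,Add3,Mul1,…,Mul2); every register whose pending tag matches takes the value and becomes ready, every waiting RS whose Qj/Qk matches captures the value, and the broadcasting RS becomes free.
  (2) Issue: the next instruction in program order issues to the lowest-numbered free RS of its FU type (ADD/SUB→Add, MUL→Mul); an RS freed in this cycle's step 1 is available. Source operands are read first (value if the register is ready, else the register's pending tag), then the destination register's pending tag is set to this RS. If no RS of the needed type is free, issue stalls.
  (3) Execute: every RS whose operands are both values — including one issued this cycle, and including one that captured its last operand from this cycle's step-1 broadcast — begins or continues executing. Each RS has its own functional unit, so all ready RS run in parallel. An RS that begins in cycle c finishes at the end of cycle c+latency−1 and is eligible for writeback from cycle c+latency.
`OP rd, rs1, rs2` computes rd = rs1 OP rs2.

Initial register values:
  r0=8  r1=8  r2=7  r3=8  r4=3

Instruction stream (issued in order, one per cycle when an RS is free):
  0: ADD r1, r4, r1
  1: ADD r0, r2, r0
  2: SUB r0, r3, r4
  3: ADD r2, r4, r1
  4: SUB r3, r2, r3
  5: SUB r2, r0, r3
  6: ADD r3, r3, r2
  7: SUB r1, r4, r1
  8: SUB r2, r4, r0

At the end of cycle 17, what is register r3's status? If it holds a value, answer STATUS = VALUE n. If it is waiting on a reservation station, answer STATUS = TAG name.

STATUS = VALUE 5

cycle 1: issue ADD r1<-Add1 // r0:8,r1:Add1,r2:7,r3:8,r4:3
cycle 2: issue ADD r0<-Add2 // r0:Add2,r1:Add1,r2:7,r3:8,r4:3
cycle 3: issue SUB r0<-Add3 // r0:Add3,r1:Add1,r2:7,r3:8,r4:3
cycle 4: CDB Add1=11; issue ADD r2<-Add1 // r0:Add3,r1:11,r2:Add1,r3:8,r4:3
cycle 5: CDB Add2=15; issue SUB r3<-Add2 // r0:Add3,r1:11,r2:Add1,r3:Add2,r4:3
cycle 6: CDB Add3=5; issue SUB r2<-Add3 // r0:5,r1:11,r2:Add3,r3:Add2,r4:3
cycle 7: CDB Add1=14; issue ADD r3<-Add1 // r0:5,r1:11,r2:Add3,r3:Add1,r4:3
cycle 8: stall // r0:5,r1:11,r2:Add3,r3:Add1,r4:3
cycle 9: stall // r0:5,r1:11,r2:Add3,r3:Add1,r4:3
cycle 10: CDB Add2=6; issue SUB r1<-Add2 // r0:5,r1:Add2,r2:Add3,r3:Add1,r4:3
cycle 11: stall // r0:5,r1:Add2,r2:Add3,r3:Add1,r4:3
cycle 12: stall // r0:5,r1:Add2,r2:Add3,r3:Add1,r4:3
cycle 13: CDB Add2=-8; issue SUB r2<-Add2 // r0:5,r1:-8,r2:Add2,r3:Add1,r4:3
cycle 14: CDB Add3=-1 // r0:5,r1:-8,r2:Add2,r3:Add1,r4:3
cycle 15: - // r0:5,r1:-8,r2:Add2,r3:Add1,r4:3
cycle 16: CDB Add2=-2 // r0:5,r1:-8,r2:-2,r3:Add1,r4:3
cycle 17: CDB Add1=5 // r0:5,r1:-8,r2:-2,r3:5,r4:3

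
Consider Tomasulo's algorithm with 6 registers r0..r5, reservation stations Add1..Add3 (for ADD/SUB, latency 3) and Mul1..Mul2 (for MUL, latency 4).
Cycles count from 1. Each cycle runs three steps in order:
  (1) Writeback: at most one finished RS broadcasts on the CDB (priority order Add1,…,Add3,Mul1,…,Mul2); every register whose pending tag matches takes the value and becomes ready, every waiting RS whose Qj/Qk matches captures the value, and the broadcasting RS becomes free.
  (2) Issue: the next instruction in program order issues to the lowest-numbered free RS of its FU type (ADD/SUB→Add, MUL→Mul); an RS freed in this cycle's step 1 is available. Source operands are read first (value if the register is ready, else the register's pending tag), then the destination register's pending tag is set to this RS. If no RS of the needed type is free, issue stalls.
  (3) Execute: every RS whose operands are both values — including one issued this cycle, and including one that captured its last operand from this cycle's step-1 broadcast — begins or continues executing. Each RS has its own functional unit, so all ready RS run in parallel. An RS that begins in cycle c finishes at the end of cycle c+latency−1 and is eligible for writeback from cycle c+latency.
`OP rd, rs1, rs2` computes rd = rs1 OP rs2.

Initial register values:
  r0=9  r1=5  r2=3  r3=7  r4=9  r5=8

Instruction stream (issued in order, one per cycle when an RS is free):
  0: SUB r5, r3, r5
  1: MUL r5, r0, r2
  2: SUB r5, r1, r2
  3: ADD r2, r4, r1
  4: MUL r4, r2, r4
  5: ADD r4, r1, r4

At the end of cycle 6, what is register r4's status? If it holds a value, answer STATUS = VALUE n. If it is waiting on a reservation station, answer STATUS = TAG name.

STATUS = TAG Add2

  c1: issue SUB r5<-Add1  regs: r0:9,r1:5,r2:3,r3:7,r4:9,r5:Add1
  c2: issue MUL r5<-Mul1  regs: r0:9,r1:5,r2:3,r3:7,r4:9,r5:Mul1
  c3: issue SUB r5<-Add2  regs: r0:9,r1:5,r2:3,r3:7,r4:9,r5:Add2
  c4: CDB Add1=-1; issue ADD r2<-Add1  regs: r0:9,r1:5,r2:Add1,r3:7,r4:9,r5:Add2
  c5: issue MUL r4<-Mul2  regs: r0:9,r1:5,r2:Add1,r3:7,r4:Mul2,r5:Add2
  c6: CDB Add2=2; issue ADD r4<-Add2  regs: r0:9,r1:5,r2:Add1,r3:7,r4:Add2,r5:2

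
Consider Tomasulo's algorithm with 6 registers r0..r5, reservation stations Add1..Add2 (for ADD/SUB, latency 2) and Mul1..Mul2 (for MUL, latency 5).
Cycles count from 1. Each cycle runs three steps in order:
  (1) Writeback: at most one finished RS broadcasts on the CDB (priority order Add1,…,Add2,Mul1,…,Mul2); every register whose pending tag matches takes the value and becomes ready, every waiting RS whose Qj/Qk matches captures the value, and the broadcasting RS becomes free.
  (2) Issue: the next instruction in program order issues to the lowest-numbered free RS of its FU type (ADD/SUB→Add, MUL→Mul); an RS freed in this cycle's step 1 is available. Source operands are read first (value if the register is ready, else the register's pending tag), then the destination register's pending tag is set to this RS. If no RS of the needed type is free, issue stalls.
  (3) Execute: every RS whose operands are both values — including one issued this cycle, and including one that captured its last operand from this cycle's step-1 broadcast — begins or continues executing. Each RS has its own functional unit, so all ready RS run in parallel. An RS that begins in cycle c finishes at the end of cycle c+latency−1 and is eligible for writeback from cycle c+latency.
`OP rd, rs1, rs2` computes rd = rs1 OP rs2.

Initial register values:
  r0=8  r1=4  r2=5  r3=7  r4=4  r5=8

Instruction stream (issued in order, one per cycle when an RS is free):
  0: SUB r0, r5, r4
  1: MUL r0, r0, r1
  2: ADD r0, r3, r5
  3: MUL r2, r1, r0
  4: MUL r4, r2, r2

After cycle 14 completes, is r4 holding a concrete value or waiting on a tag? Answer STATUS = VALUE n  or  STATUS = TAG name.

STATUS = TAG Mul1

c1: issue SUB r0<-Add1 | r0:Add1,r1:4,r2:5,r3:7,r4:4,r5:8
c2: issue MUL r0<-Mul1 | r0:Mul1,r1:4,r2:5,r3:7,r4:4,r5:8
c3: CDB Add1=4; issue ADD r0<-Add1 | r0:Add1,r1:4,r2:5,r3:7,r4:4,r5:8
c4: issue MUL r2<-Mul2 | r0:Add1,r1:4,r2:Mul2,r3:7,r4:4,r5:8
c5: CDB Add1=15; stall | r0:15,r1:4,r2:Mul2,r3:7,r4:4,r5:8
c6: stall | r0:15,r1:4,r2:Mul2,r3:7,r4:4,r5:8
c7: stall | r0:15,r1:4,r2:Mul2,r3:7,r4:4,r5:8
c8: CDB Mul1=16; issue MUL r4<-Mul1 | r0:15,r1:4,r2:Mul2,r3:7,r4:Mul1,r5:8
c9: - | r0:15,r1:4,r2:Mul2,r3:7,r4:Mul1,r5:8
c10: CDB Mul2=60 | r0:15,r1:4,r2:60,r3:7,r4:Mul1,r5:8
c11: - | r0:15,r1:4,r2:60,r3:7,r4:Mul1,r5:8
c12: - | r0:15,r1:4,r2:60,r3:7,r4:Mul1,r5:8
c13: - | r0:15,r1:4,r2:60,r3:7,r4:Mul1,r5:8
c14: - | r0:15,r1:4,r2:60,r3:7,r4:Mul1,r5:8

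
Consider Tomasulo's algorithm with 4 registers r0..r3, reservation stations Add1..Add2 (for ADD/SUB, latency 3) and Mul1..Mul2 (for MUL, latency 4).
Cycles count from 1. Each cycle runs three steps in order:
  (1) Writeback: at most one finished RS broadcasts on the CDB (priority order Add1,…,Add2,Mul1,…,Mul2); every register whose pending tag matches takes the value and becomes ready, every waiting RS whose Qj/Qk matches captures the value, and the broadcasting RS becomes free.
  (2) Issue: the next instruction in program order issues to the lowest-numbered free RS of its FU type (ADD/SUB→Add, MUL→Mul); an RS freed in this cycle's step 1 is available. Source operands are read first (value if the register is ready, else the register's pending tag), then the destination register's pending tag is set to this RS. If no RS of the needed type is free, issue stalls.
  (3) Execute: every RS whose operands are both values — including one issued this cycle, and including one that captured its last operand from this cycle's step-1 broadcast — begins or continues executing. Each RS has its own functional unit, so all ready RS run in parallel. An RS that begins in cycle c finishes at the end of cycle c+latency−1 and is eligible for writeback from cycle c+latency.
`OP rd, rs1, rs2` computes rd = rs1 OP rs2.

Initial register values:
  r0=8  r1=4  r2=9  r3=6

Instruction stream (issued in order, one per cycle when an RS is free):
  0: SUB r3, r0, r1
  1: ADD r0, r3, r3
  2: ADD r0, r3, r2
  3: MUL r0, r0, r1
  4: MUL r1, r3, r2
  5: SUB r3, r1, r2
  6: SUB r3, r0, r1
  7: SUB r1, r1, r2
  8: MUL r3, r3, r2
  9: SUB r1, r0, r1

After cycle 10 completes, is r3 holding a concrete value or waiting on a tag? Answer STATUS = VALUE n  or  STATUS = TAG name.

c1: issue SUB r3<-Add1 | r0:8,r1:4,r2:9,r3:Add1
c2: issue ADD r0<-Add2 | r0:Add2,r1:4,r2:9,r3:Add1
c3: stall | r0:Add2,r1:4,r2:9,r3:Add1
c4: CDB Add1=4; issue ADD r0<-Add1 | r0:Add1,r1:4,r2:9,r3:4
c5: issue MUL r0<-Mul1 | r0:Mul1,r1:4,r2:9,r3:4
c6: issue MUL r1<-Mul2 | r0:Mul1,r1:Mul2,r2:9,r3:4
c7: CDB Add1=13; issue SUB r3<-Add1 | r0:Mul1,r1:Mul2,r2:9,r3:Add1
c8: CDB Add2=8; issue SUB r3<-Add2 | r0:Mul1,r1:Mul2,r2:9,r3:Add2
c9: stall | r0:Mul1,r1:Mul2,r2:9,r3:Add2
c10: CDB Mul2=36; stall | r0:Mul1,r1:36,r2:9,r3:Add2

STATUS = TAG Add2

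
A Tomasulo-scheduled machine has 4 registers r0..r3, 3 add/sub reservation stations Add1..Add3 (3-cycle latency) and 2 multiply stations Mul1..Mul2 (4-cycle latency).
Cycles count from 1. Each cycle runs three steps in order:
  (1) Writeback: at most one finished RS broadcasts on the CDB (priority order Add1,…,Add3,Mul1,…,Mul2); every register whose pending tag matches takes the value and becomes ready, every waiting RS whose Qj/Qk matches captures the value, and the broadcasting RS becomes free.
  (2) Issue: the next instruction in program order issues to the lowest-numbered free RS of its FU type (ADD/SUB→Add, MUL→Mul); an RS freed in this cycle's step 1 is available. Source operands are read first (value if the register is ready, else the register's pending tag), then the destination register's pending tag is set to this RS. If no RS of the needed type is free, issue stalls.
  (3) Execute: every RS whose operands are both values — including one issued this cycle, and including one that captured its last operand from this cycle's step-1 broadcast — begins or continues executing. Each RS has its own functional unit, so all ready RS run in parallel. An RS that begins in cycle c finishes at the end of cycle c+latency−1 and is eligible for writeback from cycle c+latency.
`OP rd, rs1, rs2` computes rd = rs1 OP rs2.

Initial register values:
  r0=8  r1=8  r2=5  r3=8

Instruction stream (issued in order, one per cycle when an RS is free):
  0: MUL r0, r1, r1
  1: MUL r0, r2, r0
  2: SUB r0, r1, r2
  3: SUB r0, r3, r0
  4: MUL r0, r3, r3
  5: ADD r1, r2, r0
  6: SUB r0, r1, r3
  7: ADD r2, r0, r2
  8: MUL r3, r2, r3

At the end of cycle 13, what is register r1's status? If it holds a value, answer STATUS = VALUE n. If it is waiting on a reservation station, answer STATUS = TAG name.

cycle 1: issue MUL r0<-Mul1 // r0:Mul1,r1:8,r2:5,r3:8
cycle 2: issue MUL r0<-Mul2 // r0:Mul2,r1:8,r2:5,r3:8
cycle 3: issue SUB r0<-Add1 // r0:Add1,r1:8,r2:5,r3:8
cycle 4: issue SUB r0<-Add2 // r0:Add2,r1:8,r2:5,r3:8
cycle 5: CDB Mul1=64; issue MUL r0<-Mul1 // r0:Mul1,r1:8,r2:5,r3:8
cycle 6: CDB Add1=3; issue ADD r1<-Add1 // r0:Mul1,r1:Add1,r2:5,r3:8
cycle 7: issue SUB r0<-Add3 // r0:Add3,r1:Add1,r2:5,r3:8
cycle 8: stall // r0:Add3,r1:Add1,r2:5,r3:8
cycle 9: CDB Add2=5; issue ADD r2<-Add2 // r0:Add3,r1:Add1,r2:Add2,r3:8
cycle 10: CDB Mul1=64; issue MUL r3<-Mul1 // r0:Add3,r1:Add1,r2:Add2,r3:Mul1
cycle 11: CDB Mul2=320 // r0:Add3,r1:Add1,r2:Add2,r3:Mul1
cycle 12: - // r0:Add3,r1:Add1,r2:Add2,r3:Mul1
cycle 13: CDB Add1=69 // r0:Add3,r1:69,r2:Add2,r3:Mul1

STATUS = VALUE 69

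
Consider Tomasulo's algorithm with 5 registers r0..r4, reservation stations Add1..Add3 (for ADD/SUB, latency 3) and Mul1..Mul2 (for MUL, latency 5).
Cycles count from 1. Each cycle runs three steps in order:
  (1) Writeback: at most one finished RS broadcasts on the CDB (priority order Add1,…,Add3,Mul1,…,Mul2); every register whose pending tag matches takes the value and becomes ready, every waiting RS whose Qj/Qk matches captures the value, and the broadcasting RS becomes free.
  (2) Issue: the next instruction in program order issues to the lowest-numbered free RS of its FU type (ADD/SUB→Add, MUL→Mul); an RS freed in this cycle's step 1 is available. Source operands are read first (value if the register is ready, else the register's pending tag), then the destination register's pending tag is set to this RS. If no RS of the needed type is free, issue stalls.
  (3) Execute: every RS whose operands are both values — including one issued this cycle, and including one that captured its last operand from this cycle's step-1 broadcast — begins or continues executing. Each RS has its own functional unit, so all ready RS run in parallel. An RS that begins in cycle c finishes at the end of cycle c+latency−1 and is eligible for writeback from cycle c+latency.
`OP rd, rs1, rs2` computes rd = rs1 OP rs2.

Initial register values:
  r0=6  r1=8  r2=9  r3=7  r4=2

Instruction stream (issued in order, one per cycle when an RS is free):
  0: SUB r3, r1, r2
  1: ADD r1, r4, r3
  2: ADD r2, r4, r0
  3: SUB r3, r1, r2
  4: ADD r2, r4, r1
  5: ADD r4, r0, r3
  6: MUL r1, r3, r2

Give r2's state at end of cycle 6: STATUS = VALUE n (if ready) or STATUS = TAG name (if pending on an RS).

STATUS = TAG Add3

c1: issue SUB r3<-Add1 | r0:6,r1:8,r2:9,r3:Add1,r4:2
c2: issue ADD r1<-Add2 | r0:6,r1:Add2,r2:9,r3:Add1,r4:2
c3: issue ADD r2<-Add3 | r0:6,r1:Add2,r2:Add3,r3:Add1,r4:2
c4: CDB Add1=-1; issue SUB r3<-Add1 | r0:6,r1:Add2,r2:Add3,r3:Add1,r4:2
c5: stall | r0:6,r1:Add2,r2:Add3,r3:Add1,r4:2
c6: CDB Add3=8; issue ADD r2<-Add3 | r0:6,r1:Add2,r2:Add3,r3:Add1,r4:2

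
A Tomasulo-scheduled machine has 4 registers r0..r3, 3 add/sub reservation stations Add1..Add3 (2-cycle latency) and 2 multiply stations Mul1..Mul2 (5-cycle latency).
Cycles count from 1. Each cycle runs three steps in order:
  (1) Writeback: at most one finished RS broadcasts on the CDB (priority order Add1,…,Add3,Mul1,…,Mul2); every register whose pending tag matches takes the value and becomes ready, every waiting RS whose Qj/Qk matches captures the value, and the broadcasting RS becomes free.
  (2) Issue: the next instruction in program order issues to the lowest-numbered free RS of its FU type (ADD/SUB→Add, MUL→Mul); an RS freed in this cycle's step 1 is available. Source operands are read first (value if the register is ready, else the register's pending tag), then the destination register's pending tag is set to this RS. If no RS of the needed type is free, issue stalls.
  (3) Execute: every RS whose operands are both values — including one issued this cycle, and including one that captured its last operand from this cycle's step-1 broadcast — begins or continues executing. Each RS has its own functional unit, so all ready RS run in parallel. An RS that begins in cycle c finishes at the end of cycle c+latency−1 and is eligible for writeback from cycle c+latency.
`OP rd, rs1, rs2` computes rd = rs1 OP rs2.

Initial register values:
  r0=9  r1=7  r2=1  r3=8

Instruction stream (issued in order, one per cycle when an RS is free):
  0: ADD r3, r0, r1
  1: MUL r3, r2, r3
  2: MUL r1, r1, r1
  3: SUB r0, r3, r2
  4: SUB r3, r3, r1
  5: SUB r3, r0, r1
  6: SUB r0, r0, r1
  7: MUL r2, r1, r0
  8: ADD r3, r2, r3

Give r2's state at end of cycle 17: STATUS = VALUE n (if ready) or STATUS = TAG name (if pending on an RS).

cycle 1: issue ADD r3<-Add1 // r0:9,r1:7,r2:1,r3:Add1
cycle 2: issue MUL r3<-Mul1 // r0:9,r1:7,r2:1,r3:Mul1
cycle 3: CDB Add1=16; issue MUL r1<-Mul2 // r0:9,r1:Mul2,r2:1,r3:Mul1
cycle 4: issue SUB r0<-Add1 // r0:Add1,r1:Mul2,r2:1,r3:Mul1
cycle 5: issue SUB r3<-Add2 // r0:Add1,r1:Mul2,r2:1,r3:Add2
cycle 6: issue SUB r3<-Add3 // r0:Add1,r1:Mul2,r2:1,r3:Add3
cycle 7: stall // r0:Add1,r1:Mul2,r2:1,r3:Add3
cycle 8: CDB Mul1=16; stall // r0:Add1,r1:Mul2,r2:1,r3:Add3
cycle 9: CDB Mul2=49; stall // r0:Add1,r1:49,r2:1,r3:Add3
cycle 10: CDB Add1=15; issue SUB r0<-Add1 // r0:Add1,r1:49,r2:1,r3:Add3
cycle 11: CDB Add2=-33; issue MUL r2<-Mul1 // r0:Add1,r1:49,r2:Mul1,r3:Add3
cycle 12: CDB Add1=-34; issue ADD r3<-Add1 // r0:-34,r1:49,r2:Mul1,r3:Add1
cycle 13: CDB Add3=-34 // r0:-34,r1:49,r2:Mul1,r3:Add1
cycle 14: - // r0:-34,r1:49,r2:Mul1,r3:Add1
cycle 15: - // r0:-34,r1:49,r2:Mul1,r3:Add1
cycle 16: - // r0:-34,r1:49,r2:Mul1,r3:Add1
cycle 17: CDB Mul1=-1666 // r0:-34,r1:49,r2:-1666,r3:Add1

STATUS = VALUE -1666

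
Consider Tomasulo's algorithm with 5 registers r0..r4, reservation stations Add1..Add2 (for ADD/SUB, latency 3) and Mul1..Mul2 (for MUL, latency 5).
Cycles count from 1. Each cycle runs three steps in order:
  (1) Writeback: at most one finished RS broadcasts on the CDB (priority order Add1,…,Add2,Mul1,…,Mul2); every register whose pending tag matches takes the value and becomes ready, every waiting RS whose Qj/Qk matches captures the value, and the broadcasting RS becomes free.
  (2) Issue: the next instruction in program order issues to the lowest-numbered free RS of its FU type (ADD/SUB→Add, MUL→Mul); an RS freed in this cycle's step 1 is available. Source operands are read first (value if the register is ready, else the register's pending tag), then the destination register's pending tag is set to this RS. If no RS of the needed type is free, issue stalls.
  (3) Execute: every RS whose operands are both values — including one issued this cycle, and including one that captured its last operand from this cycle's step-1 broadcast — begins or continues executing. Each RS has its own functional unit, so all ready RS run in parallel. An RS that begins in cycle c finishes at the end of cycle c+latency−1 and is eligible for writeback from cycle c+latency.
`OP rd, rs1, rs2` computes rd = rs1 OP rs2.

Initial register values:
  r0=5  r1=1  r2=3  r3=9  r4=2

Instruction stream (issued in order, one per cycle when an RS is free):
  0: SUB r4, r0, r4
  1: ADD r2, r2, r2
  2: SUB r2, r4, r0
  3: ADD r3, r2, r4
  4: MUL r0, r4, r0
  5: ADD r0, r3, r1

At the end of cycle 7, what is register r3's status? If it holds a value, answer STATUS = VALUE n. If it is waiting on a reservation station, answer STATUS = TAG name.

STATUS = TAG Add2

c1: issue SUB r4<-Add1 | r0:5,r1:1,r2:3,r3:9,r4:Add1
c2: issue ADD r2<-Add2 | r0:5,r1:1,r2:Add2,r3:9,r4:Add1
c3: stall | r0:5,r1:1,r2:Add2,r3:9,r4:Add1
c4: CDB Add1=3; issue SUB r2<-Add1 | r0:5,r1:1,r2:Add1,r3:9,r4:3
c5: CDB Add2=6; issue ADD r3<-Add2 | r0:5,r1:1,r2:Add1,r3:Add2,r4:3
c6: issue MUL r0<-Mul1 | r0:Mul1,r1:1,r2:Add1,r3:Add2,r4:3
c7: CDB Add1=-2; issue ADD r0<-Add1 | r0:Add1,r1:1,r2:-2,r3:Add2,r4:3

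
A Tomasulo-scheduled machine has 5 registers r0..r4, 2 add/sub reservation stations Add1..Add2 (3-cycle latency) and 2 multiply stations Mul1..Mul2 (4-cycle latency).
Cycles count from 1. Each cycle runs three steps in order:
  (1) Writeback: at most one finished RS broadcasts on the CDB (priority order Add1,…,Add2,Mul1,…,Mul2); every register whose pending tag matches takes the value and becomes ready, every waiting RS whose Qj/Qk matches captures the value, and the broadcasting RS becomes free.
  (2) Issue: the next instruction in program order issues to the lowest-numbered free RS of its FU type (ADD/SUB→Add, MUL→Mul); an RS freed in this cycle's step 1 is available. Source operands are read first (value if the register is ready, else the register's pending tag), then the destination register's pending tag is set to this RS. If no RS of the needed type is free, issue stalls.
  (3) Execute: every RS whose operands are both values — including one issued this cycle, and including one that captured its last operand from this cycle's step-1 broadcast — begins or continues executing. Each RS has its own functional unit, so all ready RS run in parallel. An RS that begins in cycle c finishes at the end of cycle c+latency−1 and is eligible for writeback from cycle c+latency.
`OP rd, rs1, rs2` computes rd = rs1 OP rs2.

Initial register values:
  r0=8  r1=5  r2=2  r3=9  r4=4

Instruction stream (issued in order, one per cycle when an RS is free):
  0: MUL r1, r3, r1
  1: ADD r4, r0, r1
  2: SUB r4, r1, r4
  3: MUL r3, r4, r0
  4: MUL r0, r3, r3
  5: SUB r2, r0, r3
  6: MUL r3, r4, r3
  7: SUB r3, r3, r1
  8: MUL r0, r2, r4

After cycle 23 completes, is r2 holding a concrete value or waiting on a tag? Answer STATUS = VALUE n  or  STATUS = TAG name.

c1: issue MUL r1<-Mul1 | r0:8,r1:Mul1,r2:2,r3:9,r4:4
c2: issue ADD r4<-Add1 | r0:8,r1:Mul1,r2:2,r3:9,r4:Add1
c3: issue SUB r4<-Add2 | r0:8,r1:Mul1,r2:2,r3:9,r4:Add2
c4: issue MUL r3<-Mul2 | r0:8,r1:Mul1,r2:2,r3:Mul2,r4:Add2
c5: CDB Mul1=45; issue MUL r0<-Mul1 | r0:Mul1,r1:45,r2:2,r3:Mul2,r4:Add2
c6: stall | r0:Mul1,r1:45,r2:2,r3:Mul2,r4:Add2
c7: stall | r0:Mul1,r1:45,r2:2,r3:Mul2,r4:Add2
c8: CDB Add1=53; issue SUB r2<-Add1 | r0:Mul1,r1:45,r2:Add1,r3:Mul2,r4:Add2
c9: stall | r0:Mul1,r1:45,r2:Add1,r3:Mul2,r4:Add2
c10: stall | r0:Mul1,r1:45,r2:Add1,r3:Mul2,r4:Add2
c11: CDB Add2=-8; stall | r0:Mul1,r1:45,r2:Add1,r3:Mul2,r4:-8
c12: stall | r0:Mul1,r1:45,r2:Add1,r3:Mul2,r4:-8
c13: stall | r0:Mul1,r1:45,r2:Add1,r3:Mul2,r4:-8
c14: stall | r0:Mul1,r1:45,r2:Add1,r3:Mul2,r4:-8
c15: CDB Mul2=-64; issue MUL r3<-Mul2 | r0:Mul1,r1:45,r2:Add1,r3:Mul2,r4:-8
c16: issue SUB r3<-Add2 | r0:Mul1,r1:45,r2:Add1,r3:Add2,r4:-8
c17: stall | r0:Mul1,r1:45,r2:Add1,r3:Add2,r4:-8
c18: stall | r0:Mul1,r1:45,r2:Add1,r3:Add2,r4:-8
c19: CDB Mul1=4096; issue MUL r0<-Mul1 | r0:Mul1,r1:45,r2:Add1,r3:Add2,r4:-8
c20: CDB Mul2=512 | r0:Mul1,r1:45,r2:Add1,r3:Add2,r4:-8
c21: - | r0:Mul1,r1:45,r2:Add1,r3:Add2,r4:-8
c22: CDB Add1=4160 | r0:Mul1,r1:45,r2:4160,r3:Add2,r4:-8
c23: CDB Add2=467 | r0:Mul1,r1:45,r2:4160,r3:467,r4:-8

STATUS = VALUE 4160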